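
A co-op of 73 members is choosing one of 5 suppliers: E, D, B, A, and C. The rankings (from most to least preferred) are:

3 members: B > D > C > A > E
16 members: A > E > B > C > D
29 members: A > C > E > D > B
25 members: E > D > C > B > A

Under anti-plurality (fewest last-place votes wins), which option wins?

C

Last-place votes: E 3, D 16, B 29, A 25, C 0.
C is ranked last by the fewest voters, so C wins.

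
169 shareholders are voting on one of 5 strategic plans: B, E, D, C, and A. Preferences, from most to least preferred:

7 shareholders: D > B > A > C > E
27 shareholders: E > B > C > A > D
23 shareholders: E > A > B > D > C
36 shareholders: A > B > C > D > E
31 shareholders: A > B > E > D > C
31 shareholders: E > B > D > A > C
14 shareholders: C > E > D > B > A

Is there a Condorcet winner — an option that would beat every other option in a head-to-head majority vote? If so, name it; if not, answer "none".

E

E vs B: 95–74 for E.
E vs D: 126–43 for E.
E vs C: 112–57 for E.
E vs A: 95–74 for E.
E beats every other option head-to-head.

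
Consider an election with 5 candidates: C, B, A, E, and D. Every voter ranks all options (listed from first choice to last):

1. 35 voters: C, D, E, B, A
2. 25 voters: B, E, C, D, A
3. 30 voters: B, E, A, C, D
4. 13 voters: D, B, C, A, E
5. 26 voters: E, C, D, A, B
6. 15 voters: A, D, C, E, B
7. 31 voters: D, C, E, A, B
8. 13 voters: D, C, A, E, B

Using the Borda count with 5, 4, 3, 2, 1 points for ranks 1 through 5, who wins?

C

C: 35·5 + 25·3 + 30·2 + 13·3 + 26·4 + 15·3 + 31·4 + 13·4 = 674
B: 35·2 + 25·5 + 30·5 + 13·4 + 26·1 + 15·1 + 31·1 + 13·1 = 482
A: 35·1 + 25·1 + 30·3 + 13·2 + 26·2 + 15·5 + 31·2 + 13·3 = 404
E: 35·3 + 25·4 + 30·4 + 13·1 + 26·5 + 15·2 + 31·3 + 13·2 = 617
D: 35·4 + 25·2 + 30·1 + 13·5 + 26·3 + 15·4 + 31·5 + 13·5 = 643
C has the highest Borda score (674).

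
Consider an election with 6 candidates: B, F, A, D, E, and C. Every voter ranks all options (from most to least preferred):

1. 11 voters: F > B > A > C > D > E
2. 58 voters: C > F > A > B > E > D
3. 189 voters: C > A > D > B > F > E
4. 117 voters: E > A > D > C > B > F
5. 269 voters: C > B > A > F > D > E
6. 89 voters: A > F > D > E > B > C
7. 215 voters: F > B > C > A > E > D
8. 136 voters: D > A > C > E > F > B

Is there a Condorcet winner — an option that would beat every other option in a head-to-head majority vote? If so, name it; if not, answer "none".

C

C vs B: 769–315 for C.
C vs F: 769–315 for C.
C vs A: 731–353 for C.
C vs D: 742–342 for C.
C vs E: 878–206 for C.
C beats every other option head-to-head.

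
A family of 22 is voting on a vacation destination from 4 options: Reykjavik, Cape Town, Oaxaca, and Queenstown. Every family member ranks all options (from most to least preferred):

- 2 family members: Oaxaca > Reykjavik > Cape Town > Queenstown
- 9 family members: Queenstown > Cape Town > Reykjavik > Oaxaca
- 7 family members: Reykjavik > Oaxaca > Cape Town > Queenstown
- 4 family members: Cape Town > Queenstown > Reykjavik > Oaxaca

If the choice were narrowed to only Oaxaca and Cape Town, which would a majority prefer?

Voters preferring Oaxaca to Cape Town: 9; preferring Cape Town to Oaxaca: 13.
Cape Town wins the head-to-head.

Cape Town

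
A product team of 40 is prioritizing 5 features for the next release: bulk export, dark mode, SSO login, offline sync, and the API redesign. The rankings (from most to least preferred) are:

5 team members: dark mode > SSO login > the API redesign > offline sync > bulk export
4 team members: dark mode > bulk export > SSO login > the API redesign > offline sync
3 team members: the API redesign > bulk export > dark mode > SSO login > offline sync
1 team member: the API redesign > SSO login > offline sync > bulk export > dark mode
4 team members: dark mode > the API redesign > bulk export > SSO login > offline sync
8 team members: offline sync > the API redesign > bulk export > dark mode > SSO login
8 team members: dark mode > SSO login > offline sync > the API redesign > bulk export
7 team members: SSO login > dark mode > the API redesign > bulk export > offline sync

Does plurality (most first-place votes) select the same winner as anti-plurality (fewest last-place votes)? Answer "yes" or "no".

Plurality — first-place votes: bulk export 0, dark mode 21, SSO login 7, offline sync 8, the API redesign 4. Winner: dark mode.
Anti-plurality — last-place votes: bulk export 13, dark mode 1, SSO login 8, offline sync 18, the API redesign 0. Winner: the API redesign.
The two methods disagree.

no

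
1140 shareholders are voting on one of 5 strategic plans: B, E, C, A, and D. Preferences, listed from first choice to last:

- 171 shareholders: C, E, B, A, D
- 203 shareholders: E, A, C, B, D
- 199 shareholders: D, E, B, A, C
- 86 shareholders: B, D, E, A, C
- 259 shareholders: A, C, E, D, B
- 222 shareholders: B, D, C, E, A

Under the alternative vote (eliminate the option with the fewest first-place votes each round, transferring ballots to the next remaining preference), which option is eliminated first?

C

Round 1: B 308, E 203, C 171, A 259, D 199. Eliminate C.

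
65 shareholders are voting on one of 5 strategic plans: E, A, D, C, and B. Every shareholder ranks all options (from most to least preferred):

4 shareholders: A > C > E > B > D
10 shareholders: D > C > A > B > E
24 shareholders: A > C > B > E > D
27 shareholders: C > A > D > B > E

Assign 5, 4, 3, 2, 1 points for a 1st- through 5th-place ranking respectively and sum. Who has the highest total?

C

E: 4·3 + 10·1 + 24·2 + 27·1 = 97
A: 4·5 + 10·3 + 24·5 + 27·4 = 278
D: 4·1 + 10·5 + 24·1 + 27·3 = 159
C: 4·4 + 10·4 + 24·4 + 27·5 = 287
B: 4·2 + 10·2 + 24·3 + 27·2 = 154
C has the highest Borda score (287).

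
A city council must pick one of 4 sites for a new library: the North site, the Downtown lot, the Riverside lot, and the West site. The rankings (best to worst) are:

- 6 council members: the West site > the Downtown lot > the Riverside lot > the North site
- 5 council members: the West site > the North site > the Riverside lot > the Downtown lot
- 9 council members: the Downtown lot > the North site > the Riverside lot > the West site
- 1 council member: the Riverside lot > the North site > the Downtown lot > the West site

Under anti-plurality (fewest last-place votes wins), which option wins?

the Riverside lot

Last-place votes: the North site 6, the Downtown lot 5, the Riverside lot 0, the West site 10.
the Riverside lot is ranked last by the fewest voters, so the Riverside lot wins.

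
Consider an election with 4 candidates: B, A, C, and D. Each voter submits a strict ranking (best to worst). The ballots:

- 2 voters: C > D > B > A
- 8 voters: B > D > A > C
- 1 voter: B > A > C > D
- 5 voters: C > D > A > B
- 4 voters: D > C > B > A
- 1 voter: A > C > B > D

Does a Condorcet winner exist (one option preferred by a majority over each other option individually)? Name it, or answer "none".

D

D vs B: 11–10 for D.
D vs A: 19–2 for D.
D vs C: 12–9 for D.
D beats every other option head-to-head.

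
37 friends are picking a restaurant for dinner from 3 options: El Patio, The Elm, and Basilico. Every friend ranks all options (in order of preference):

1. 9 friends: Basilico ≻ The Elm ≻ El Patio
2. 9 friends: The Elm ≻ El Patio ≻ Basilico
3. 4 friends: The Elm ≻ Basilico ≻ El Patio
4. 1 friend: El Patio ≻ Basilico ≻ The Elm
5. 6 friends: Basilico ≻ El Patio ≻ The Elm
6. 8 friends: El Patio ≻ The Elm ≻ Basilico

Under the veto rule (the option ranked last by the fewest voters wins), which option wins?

Last-place votes: El Patio 13, The Elm 7, Basilico 17.
The Elm is ranked last by the fewest voters, so The Elm wins.

The Elm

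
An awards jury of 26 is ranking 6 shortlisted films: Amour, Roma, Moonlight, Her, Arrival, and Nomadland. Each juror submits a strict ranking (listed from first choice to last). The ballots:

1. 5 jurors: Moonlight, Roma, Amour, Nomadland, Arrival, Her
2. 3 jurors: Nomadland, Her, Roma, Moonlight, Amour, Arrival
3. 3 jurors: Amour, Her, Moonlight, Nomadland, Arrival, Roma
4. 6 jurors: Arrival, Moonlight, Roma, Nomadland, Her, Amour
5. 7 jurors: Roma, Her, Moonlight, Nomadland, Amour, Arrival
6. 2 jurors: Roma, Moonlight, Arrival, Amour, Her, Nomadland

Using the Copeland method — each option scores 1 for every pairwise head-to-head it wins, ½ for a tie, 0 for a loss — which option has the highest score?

Moonlight

Amour: beats Arrival; loses to Roma, Moonlight, Her, and Nomadland → score 1.
Roma: beats Amour, Her, Arrival, and Nomadland; loses to Moonlight → score 4.
Moonlight: beats Amour, Roma, Arrival, and Nomadland; ties Her → score 4.5.
Her: beats Amour; ties Moonlight and Arrival; loses to Roma and Nomadland → score 2.
Arrival: ties Her; loses to Amour, Roma, Moonlight, and Nomadland → score 0.5.
Nomadland: beats Amour, Her, and Arrival; loses to Roma and Moonlight → score 3.
Moonlight has the best pairwise record.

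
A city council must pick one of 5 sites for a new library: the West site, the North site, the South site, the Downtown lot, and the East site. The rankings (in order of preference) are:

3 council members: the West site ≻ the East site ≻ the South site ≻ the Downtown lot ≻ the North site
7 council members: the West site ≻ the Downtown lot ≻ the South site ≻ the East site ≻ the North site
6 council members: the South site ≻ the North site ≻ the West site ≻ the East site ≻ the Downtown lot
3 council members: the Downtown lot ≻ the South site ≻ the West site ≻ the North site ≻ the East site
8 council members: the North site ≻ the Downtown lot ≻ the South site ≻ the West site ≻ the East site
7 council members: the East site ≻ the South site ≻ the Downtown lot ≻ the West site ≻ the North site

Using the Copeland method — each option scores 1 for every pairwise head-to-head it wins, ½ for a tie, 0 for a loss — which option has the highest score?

the Downtown lot

the West site: beats the North site and the East site; loses to the South site and the Downtown lot → score 2.
the North site: ties the East site; loses to the West site, the South site, and the Downtown lot → score 0.5.
the South site: beats the West site, the North site, and the East site; loses to the Downtown lot → score 3.
the Downtown lot: beats the West site, the North site, the South site, and the East site → score 4.
the East site: ties the North site; loses to the West site, the South site, and the Downtown lot → score 0.5.
the Downtown lot has the best pairwise record.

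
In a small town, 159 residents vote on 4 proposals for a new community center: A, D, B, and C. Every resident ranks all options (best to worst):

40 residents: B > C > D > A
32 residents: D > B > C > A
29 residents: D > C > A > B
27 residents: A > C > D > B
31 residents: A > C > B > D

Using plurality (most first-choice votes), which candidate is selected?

D

First-place votes: A 58, D 61, B 40, C 0.
D has the most first-place votes.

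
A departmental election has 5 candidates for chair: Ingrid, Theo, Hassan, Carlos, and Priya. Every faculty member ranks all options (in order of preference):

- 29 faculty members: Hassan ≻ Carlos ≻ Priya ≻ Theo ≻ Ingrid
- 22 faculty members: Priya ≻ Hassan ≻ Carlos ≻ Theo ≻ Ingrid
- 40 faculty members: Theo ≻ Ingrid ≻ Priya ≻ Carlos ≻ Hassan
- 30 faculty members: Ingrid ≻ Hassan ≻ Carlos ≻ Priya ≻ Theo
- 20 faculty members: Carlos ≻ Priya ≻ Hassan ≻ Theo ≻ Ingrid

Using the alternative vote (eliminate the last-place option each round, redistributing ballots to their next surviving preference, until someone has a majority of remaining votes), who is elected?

Round 1: Ingrid 30, Theo 40, Hassan 29, Carlos 20, Priya 22. Eliminate Carlos.
Round 2: Ingrid 30, Theo 40, Hassan 29, Priya 42. Eliminate Hassan.
Round 3: Ingrid 30, Theo 40, Priya 71. Priya has a majority.

Priya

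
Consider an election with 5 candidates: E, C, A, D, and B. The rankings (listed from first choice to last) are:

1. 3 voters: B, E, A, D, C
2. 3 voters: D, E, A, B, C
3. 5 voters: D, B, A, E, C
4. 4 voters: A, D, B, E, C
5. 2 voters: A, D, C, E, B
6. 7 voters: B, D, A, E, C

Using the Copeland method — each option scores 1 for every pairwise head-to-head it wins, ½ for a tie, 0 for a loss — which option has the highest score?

E: beats C; loses to A, D, and B → score 1.
C: loses to E, A, D, and B → score 0.
A: beats E and C; loses to D and B → score 2.
D: beats E, C, A, and B → score 4.
B: beats E, C, and A; loses to D → score 3.
D has the best pairwise record.

D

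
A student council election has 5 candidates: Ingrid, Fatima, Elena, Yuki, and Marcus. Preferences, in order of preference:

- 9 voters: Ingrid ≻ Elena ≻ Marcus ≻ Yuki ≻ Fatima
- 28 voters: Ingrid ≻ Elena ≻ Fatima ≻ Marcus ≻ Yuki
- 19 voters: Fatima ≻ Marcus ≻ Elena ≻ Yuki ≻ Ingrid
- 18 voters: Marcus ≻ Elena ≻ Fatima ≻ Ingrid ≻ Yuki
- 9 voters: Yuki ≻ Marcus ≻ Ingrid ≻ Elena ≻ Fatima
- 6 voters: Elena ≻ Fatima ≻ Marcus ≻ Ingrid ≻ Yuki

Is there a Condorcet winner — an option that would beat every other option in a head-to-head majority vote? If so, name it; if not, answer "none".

none

Checking pairwise contests:
Marcus beats Ingrid 52–37.
Ingrid beats Fatima 46–43.
Ingrid beats Elena 46–43.
Ingrid beats Yuki 61–28.
Fatima beats Marcus 53–36.
Every option loses at least one head-to-head, so there is no Condorcet winner.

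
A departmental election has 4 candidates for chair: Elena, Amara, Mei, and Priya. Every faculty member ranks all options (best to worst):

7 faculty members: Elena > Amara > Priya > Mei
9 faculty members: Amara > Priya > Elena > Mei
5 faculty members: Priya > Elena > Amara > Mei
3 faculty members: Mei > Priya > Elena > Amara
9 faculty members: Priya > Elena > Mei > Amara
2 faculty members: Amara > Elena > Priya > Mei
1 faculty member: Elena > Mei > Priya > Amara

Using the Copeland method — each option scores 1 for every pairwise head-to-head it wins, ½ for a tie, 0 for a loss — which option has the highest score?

Priya

Elena: beats Amara and Mei; loses to Priya → score 2.
Amara: beats Mei; ties Priya; loses to Elena → score 1.5.
Mei: loses to Elena, Amara, and Priya → score 0.
Priya: beats Elena and Mei; ties Amara → score 2.5.
Priya has the best pairwise record.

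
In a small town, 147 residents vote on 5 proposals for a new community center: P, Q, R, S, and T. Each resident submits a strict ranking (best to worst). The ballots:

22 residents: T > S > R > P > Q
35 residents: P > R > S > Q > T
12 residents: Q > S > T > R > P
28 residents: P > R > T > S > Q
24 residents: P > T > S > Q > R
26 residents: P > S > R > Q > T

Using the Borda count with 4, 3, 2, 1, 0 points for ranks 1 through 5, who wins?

P

P: 22·1 + 35·4 + 12·0 + 28·4 + 24·4 + 26·4 = 474
Q: 22·0 + 35·1 + 12·4 + 28·0 + 24·1 + 26·1 = 133
R: 22·2 + 35·3 + 12·1 + 28·3 + 24·0 + 26·2 = 297
S: 22·3 + 35·2 + 12·3 + 28·1 + 24·2 + 26·3 = 326
T: 22·4 + 35·0 + 12·2 + 28·2 + 24·3 + 26·0 = 240
P has the highest Borda score (474).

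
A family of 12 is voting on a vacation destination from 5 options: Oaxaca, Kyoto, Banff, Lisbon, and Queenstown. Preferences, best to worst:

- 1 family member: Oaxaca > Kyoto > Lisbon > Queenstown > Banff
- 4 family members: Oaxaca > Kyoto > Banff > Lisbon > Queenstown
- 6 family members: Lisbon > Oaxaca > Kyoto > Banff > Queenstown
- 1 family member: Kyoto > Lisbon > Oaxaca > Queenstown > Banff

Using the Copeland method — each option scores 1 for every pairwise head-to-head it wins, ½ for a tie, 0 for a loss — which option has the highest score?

Oaxaca: beats Kyoto, Banff, and Queenstown; loses to Lisbon → score 3.
Kyoto: beats Banff and Queenstown; ties Lisbon; loses to Oaxaca → score 2.5.
Banff: beats Queenstown; loses to Oaxaca, Kyoto, and Lisbon → score 1.
Lisbon: beats Oaxaca, Banff, and Queenstown; ties Kyoto → score 3.5.
Queenstown: loses to Oaxaca, Kyoto, Banff, and Lisbon → score 0.
Lisbon has the best pairwise record.

Lisbon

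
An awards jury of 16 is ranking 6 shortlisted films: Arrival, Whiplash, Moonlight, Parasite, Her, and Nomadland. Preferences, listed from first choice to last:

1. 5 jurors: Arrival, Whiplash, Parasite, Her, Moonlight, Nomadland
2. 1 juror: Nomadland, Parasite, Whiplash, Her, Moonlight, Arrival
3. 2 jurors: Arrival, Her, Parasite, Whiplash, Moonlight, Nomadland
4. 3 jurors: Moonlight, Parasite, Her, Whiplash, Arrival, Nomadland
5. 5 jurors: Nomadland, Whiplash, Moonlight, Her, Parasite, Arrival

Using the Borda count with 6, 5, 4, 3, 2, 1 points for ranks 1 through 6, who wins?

Whiplash

Arrival: 5·6 + 1·1 + 2·6 + 3·2 + 5·1 = 54
Whiplash: 5·5 + 1·4 + 2·3 + 3·3 + 5·5 = 69
Moonlight: 5·2 + 1·2 + 2·2 + 3·6 + 5·4 = 54
Parasite: 5·4 + 1·5 + 2·4 + 3·5 + 5·2 = 58
Her: 5·3 + 1·3 + 2·5 + 3·4 + 5·3 = 55
Nomadland: 5·1 + 1·6 + 2·1 + 3·1 + 5·6 = 46
Whiplash has the highest Borda score (69).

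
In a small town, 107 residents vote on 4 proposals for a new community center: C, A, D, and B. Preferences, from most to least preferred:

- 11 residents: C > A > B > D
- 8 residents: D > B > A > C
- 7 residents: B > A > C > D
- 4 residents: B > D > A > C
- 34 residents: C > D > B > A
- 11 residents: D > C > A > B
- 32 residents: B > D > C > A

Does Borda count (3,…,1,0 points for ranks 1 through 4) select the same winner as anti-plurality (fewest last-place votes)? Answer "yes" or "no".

no

Borda — scores: C 196, A 59, D 197, B 190. Winner: D.
Anti-plurality — last-place votes: C 12, A 66, D 18, B 11. Winner: B.
The two methods disagree.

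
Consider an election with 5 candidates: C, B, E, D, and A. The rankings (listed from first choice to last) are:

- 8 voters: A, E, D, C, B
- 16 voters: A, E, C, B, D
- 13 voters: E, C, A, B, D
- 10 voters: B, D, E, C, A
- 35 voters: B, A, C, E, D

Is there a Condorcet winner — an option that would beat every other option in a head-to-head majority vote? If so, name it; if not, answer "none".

B

B vs C: 45–37 for B.
B vs E: 45–37 for B.
B vs D: 74–8 for B.
B vs A: 45–37 for B.
B beats every other option head-to-head.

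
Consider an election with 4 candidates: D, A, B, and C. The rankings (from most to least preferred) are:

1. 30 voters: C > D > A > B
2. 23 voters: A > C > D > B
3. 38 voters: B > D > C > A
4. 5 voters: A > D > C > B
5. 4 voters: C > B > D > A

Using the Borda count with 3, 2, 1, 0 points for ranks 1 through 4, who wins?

C

D: 30·2 + 23·1 + 38·2 + 5·2 + 4·1 = 173
A: 30·1 + 23·3 + 38·0 + 5·3 + 4·0 = 114
B: 30·0 + 23·0 + 38·3 + 5·0 + 4·2 = 122
C: 30·3 + 23·2 + 38·1 + 5·1 + 4·3 = 191
C has the highest Borda score (191).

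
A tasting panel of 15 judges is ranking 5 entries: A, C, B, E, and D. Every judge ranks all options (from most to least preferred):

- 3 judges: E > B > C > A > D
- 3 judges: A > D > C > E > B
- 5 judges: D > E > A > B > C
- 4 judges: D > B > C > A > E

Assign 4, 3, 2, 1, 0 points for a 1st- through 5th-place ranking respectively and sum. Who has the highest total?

A: 3·1 + 3·4 + 5·2 + 4·1 = 29
C: 3·2 + 3·2 + 5·0 + 4·2 = 20
B: 3·3 + 3·0 + 5·1 + 4·3 = 26
E: 3·4 + 3·1 + 5·3 + 4·0 = 30
D: 3·0 + 3·3 + 5·4 + 4·4 = 45
D has the highest Borda score (45).

D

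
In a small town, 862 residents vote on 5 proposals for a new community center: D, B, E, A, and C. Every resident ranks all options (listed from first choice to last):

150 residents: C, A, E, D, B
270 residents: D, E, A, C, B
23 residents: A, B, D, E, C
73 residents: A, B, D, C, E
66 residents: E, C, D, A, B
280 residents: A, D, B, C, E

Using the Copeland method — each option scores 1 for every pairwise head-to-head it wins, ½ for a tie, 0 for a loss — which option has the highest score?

A

D: beats B, E, and C; loses to A → score 3.
B: loses to D, E, A, and C → score 0.
E: beats B; loses to D, A, and C → score 1.
A: beats D, B, E, and C → score 4.
C: beats B and E; loses to D and A → score 2.
A has the best pairwise record.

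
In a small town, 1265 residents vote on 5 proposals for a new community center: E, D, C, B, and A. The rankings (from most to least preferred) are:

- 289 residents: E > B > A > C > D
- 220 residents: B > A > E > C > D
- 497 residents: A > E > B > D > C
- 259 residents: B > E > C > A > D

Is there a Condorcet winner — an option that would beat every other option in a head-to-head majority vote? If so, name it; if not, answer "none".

none

Checking pairwise contests:
A beats E 717–548.
E beats D 1265–0.
E beats C 1265–0.
E beats B 786–479.
B beats A 768–497.
Every option loses at least one head-to-head, so there is no Condorcet winner.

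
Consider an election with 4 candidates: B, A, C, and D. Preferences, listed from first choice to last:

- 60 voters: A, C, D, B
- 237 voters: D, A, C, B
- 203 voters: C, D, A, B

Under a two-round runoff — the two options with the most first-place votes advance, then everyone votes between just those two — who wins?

C

Round 1 first-place votes: B 0, A 60, C 203, D 237.
D and C advance.
Runoff: D is preferred to C by 237 voters; C by 263.
C wins the runoff.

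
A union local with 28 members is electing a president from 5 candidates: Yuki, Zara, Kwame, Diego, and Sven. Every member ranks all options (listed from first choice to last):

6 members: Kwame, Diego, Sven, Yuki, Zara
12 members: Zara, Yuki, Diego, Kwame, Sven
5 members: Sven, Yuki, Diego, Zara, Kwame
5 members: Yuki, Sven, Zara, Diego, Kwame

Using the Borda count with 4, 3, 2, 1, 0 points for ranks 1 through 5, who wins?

Yuki

Yuki: 6·1 + 12·3 + 5·3 + 5·4 = 77
Zara: 6·0 + 12·4 + 5·1 + 5·2 = 63
Kwame: 6·4 + 12·1 + 5·0 + 5·0 = 36
Diego: 6·3 + 12·2 + 5·2 + 5·1 = 57
Sven: 6·2 + 12·0 + 5·4 + 5·3 = 47
Yuki has the highest Borda score (77).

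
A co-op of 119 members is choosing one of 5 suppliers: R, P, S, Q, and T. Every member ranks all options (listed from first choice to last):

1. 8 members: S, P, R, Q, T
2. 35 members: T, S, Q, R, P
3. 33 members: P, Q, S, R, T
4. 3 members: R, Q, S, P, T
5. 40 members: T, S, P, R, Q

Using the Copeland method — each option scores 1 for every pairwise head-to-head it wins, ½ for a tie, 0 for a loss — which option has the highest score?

T

R: loses to P, S, Q, and T → score 0.
P: beats R and Q; loses to S and T → score 2.
S: beats R, P, and Q; loses to T → score 3.
Q: beats R; loses to P, S, and T → score 1.
T: beats R, P, S, and Q → score 4.
T has the best pairwise record.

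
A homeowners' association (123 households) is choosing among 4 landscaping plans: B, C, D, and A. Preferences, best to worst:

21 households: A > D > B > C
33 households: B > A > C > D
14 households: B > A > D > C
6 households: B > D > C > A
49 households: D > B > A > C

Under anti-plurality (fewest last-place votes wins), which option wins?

Last-place votes: B 0, C 84, D 33, A 6.
B is ranked last by the fewest voters, so B wins.

B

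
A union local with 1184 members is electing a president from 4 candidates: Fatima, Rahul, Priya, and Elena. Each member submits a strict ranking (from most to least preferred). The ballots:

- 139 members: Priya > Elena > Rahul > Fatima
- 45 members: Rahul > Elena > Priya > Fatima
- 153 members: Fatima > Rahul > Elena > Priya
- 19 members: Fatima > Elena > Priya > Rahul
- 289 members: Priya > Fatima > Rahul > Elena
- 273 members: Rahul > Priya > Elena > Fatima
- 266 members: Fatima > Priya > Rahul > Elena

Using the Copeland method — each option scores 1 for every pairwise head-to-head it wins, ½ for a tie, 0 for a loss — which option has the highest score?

Priya

Fatima: beats Rahul and Elena; loses to Priya → score 2.
Rahul: beats Elena; loses to Fatima and Priya → score 1.
Priya: beats Fatima, Rahul, and Elena → score 3.
Elena: loses to Fatima, Rahul, and Priya → score 0.
Priya has the best pairwise record.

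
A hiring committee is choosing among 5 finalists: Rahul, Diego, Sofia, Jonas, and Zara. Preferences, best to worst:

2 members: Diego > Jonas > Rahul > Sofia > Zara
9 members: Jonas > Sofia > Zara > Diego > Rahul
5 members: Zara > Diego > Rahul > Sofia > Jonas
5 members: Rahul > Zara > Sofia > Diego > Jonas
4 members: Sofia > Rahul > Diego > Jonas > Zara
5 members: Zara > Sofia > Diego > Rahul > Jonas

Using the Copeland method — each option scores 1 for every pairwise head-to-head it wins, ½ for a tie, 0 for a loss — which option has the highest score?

Rahul: beats Jonas; loses to Diego, Sofia, and Zara → score 1.
Diego: beats Rahul and Jonas; loses to Sofia and Zara → score 2.
Sofia: beats Rahul, Diego, and Jonas; ties Zara → score 3.5.
Jonas: ties Zara; loses to Rahul, Diego, and Sofia → score 0.5.
Zara: beats Rahul and Diego; ties Sofia and Jonas → score 3.
Sofia has the best pairwise record.

Sofia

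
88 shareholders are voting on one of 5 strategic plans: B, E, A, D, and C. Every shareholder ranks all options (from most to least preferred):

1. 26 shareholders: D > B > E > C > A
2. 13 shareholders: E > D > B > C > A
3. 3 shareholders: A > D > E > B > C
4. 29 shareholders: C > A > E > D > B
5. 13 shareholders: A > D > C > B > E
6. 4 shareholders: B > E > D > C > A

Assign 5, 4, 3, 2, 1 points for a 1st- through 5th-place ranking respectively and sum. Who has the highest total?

D

B: 26·4 + 13·3 + 3·2 + 29·1 + 13·2 + 4·5 = 224
E: 26·3 + 13·5 + 3·3 + 29·3 + 13·1 + 4·4 = 268
A: 26·1 + 13·1 + 3·5 + 29·4 + 13·5 + 4·1 = 239
D: 26·5 + 13·4 + 3·4 + 29·2 + 13·4 + 4·3 = 316
C: 26·2 + 13·2 + 3·1 + 29·5 + 13·3 + 4·2 = 273
D has the highest Borda score (316).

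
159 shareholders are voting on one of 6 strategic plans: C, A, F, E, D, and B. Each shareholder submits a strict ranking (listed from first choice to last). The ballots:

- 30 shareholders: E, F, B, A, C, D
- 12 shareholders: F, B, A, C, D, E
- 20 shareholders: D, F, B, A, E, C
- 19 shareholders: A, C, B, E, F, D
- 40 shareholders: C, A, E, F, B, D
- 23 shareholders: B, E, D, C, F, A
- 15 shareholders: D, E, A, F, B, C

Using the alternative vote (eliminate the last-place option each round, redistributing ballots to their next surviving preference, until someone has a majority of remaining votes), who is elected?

Round 1: C 40, A 19, F 12, E 30, D 35, B 23. Eliminate F.
Round 2: C 40, A 19, E 30, D 35, B 35. Eliminate A.
Round 3: C 59, E 30, D 35, B 35. Eliminate E.
Round 4: C 59, D 35, B 65. Eliminate D.
Round 5: C 59, B 100. B has a majority.

B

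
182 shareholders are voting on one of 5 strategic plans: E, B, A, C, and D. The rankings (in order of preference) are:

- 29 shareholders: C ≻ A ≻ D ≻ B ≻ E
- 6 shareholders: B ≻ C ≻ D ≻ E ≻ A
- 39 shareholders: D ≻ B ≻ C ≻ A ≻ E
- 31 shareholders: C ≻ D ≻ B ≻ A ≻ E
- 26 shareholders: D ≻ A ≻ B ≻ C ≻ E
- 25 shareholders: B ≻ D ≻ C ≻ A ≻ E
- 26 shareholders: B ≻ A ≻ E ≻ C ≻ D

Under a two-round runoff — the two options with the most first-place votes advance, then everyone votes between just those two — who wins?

C

Round 1 first-place votes: E 0, B 57, A 0, C 60, D 65.
D and C advance.
Runoff: D is preferred to C by 90 voters; C by 92.
C wins the runoff.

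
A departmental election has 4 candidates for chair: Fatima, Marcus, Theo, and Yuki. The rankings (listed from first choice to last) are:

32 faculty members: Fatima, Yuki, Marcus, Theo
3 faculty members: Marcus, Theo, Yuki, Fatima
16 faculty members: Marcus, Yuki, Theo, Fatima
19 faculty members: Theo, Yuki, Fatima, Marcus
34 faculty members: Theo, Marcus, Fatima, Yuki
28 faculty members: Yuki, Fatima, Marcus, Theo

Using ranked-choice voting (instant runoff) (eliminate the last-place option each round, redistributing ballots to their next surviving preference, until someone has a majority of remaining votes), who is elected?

Round 1: Fatima 32, Marcus 19, Theo 53, Yuki 28. Eliminate Marcus.
Round 2: Fatima 32, Theo 56, Yuki 44. Eliminate Fatima.
Round 3: Theo 56, Yuki 76. Yuki has a majority.

Yuki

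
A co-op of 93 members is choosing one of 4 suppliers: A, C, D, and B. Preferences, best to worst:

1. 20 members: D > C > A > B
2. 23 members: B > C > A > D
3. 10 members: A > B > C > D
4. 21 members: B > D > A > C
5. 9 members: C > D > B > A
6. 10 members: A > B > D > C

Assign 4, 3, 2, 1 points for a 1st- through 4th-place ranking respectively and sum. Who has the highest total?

A: 20·2 + 23·2 + 10·4 + 21·2 + 9·1 + 10·4 = 217
C: 20·3 + 23·3 + 10·2 + 21·1 + 9·4 + 10·1 = 216
D: 20·4 + 23·1 + 10·1 + 21·3 + 9·3 + 10·2 = 223
B: 20·1 + 23·4 + 10·3 + 21·4 + 9·2 + 10·3 = 274
B has the highest Borda score (274).

B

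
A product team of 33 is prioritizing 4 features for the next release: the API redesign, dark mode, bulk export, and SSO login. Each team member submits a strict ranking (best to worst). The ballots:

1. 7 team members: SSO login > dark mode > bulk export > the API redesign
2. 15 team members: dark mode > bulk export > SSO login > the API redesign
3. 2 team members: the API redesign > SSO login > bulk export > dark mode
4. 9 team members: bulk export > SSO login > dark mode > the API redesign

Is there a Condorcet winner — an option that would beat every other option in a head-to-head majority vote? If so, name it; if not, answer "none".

none

Checking pairwise contests:
dark mode beats the API redesign 31–2.
SSO login beats dark mode 18–15.
dark mode beats bulk export 22–11.
bulk export beats SSO login 24–9.
Every option loses at least one head-to-head, so there is no Condorcet winner.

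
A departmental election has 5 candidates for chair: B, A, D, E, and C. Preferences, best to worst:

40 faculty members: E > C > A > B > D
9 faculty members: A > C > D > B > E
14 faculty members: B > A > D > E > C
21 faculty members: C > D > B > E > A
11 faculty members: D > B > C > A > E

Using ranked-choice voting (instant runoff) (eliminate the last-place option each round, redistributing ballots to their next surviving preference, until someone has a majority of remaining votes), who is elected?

Round 1: B 14, A 9, D 11, E 40, C 21. Eliminate A.
Round 2: B 14, D 11, E 40, C 30. Eliminate D.
Round 3: B 25, E 40, C 30. Eliminate B.
Round 4: E 54, C 41. E has a majority.

E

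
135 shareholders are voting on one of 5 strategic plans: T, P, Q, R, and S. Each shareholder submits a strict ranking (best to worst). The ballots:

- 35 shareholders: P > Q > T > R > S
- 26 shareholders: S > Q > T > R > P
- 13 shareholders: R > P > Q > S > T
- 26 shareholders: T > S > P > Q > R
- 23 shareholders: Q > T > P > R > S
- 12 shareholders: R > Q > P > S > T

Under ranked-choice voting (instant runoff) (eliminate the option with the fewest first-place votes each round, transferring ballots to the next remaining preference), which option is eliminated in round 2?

Round 1: T 26, P 35, Q 23, R 25, S 26. Eliminate Q.
Round 2: T 49, P 35, R 25, S 26. Eliminate R.

R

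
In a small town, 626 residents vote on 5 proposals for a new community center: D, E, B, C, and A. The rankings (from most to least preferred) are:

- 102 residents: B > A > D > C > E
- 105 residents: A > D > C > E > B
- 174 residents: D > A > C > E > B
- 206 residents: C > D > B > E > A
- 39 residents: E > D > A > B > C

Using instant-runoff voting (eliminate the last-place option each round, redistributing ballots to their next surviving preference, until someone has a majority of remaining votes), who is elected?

D

Round 1: D 174, E 39, B 102, C 206, A 105. Eliminate E.
Round 2: D 213, B 102, C 206, A 105. Eliminate B.
Round 3: D 213, C 206, A 207. Eliminate C.
Round 4: D 419, A 207. D has a majority.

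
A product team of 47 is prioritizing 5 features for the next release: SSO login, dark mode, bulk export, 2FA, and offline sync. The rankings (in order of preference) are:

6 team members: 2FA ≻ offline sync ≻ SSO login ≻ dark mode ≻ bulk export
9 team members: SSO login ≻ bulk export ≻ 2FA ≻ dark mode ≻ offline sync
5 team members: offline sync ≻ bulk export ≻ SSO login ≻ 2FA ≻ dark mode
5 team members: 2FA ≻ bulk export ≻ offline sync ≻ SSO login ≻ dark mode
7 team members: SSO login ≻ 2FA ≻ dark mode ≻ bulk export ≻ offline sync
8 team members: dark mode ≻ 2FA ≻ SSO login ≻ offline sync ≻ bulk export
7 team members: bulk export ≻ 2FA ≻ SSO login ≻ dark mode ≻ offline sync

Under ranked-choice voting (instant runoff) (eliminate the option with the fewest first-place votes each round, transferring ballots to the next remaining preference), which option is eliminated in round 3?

Round 1: SSO login 16, dark mode 8, bulk export 7, 2FA 11, offline sync 5. Eliminate offline sync.
Round 2: SSO login 16, dark mode 8, bulk export 12, 2FA 11. Eliminate dark mode.
Round 3: SSO login 16, bulk export 12, 2FA 19. Eliminate bulk export.

bulk export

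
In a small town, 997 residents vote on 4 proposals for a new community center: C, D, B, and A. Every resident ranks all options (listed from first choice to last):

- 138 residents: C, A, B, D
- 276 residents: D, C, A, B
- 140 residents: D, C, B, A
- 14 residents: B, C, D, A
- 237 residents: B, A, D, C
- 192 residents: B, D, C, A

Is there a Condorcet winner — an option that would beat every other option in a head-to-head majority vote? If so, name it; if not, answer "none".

none

Checking pairwise contests:
D beats C 845–152.
B beats D 581–416.
C beats B 554–443.
C beats A 760–237.
Every option loses at least one head-to-head, so there is no Condorcet winner.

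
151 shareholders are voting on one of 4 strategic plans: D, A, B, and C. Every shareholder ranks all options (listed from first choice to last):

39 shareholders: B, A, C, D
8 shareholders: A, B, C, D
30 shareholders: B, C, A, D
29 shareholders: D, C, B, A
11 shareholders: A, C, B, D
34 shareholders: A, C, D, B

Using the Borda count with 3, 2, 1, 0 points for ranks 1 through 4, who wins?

D: 39·0 + 8·0 + 30·0 + 29·3 + 11·0 + 34·1 = 121
A: 39·2 + 8·3 + 30·1 + 29·0 + 11·3 + 34·3 = 267
B: 39·3 + 8·2 + 30·3 + 29·1 + 11·1 + 34·0 = 263
C: 39·1 + 8·1 + 30·2 + 29·2 + 11·2 + 34·2 = 255
A has the highest Borda score (267).

A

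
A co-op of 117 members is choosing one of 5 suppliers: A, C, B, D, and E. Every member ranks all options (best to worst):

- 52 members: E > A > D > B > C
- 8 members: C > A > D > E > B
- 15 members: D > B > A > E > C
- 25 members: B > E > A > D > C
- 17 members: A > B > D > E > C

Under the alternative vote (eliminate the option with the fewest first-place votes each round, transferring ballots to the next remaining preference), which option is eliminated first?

C

Round 1: A 17, C 8, B 25, D 15, E 52. Eliminate C.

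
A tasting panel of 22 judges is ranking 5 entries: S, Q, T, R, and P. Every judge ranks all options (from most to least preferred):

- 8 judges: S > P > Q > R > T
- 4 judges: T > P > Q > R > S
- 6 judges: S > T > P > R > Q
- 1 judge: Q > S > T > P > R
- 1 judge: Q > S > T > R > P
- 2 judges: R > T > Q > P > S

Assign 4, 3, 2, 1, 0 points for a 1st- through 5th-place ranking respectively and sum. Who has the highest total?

S

S: 8·4 + 4·0 + 6·4 + 1·3 + 1·3 + 2·0 = 62
Q: 8·2 + 4·2 + 6·0 + 1·4 + 1·4 + 2·2 = 36
T: 8·0 + 4·4 + 6·3 + 1·2 + 1·2 + 2·3 = 44
R: 8·1 + 4·1 + 6·1 + 1·0 + 1·1 + 2·4 = 27
P: 8·3 + 4·3 + 6·2 + 1·1 + 1·0 + 2·1 = 51
S has the highest Borda score (62).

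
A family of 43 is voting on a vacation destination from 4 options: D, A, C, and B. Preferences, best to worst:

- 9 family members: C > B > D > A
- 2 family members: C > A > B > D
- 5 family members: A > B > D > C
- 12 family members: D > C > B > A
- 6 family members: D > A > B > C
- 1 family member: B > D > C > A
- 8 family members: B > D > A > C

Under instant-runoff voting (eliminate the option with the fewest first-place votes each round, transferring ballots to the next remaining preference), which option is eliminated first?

A

Round 1: D 18, A 5, C 11, B 9. Eliminate A.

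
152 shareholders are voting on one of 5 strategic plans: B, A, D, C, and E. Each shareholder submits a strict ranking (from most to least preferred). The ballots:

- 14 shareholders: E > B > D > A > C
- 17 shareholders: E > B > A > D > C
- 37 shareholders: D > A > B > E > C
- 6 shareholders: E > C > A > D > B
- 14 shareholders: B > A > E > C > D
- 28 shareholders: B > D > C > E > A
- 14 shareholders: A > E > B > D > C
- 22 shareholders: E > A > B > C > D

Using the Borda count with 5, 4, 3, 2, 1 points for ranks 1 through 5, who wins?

B: 14·4 + 17·4 + 37·3 + 6·1 + 14·5 + 28·5 + 14·3 + 22·3 = 559
A: 14·2 + 17·3 + 37·4 + 6·3 + 14·4 + 28·1 + 14·5 + 22·4 = 487
D: 14·3 + 17·2 + 37·5 + 6·2 + 14·1 + 28·4 + 14·2 + 22·1 = 449
C: 14·1 + 17·1 + 37·1 + 6·4 + 14·2 + 28·3 + 14·1 + 22·2 = 262
E: 14·5 + 17·5 + 37·2 + 6·5 + 14·3 + 28·2 + 14·4 + 22·5 = 523
B has the highest Borda score (559).

B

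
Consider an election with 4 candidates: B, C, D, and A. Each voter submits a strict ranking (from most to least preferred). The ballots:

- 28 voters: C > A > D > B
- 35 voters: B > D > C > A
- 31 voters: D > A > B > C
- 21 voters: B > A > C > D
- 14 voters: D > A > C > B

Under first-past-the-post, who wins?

B

First-place votes: B 56, C 28, D 45, A 0.
B has the most first-place votes.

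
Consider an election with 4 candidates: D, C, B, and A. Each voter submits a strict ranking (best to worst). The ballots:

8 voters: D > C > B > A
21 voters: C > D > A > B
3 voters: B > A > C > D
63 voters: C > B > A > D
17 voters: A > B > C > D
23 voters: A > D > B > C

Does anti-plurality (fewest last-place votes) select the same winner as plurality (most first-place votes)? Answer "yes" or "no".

no

Anti-plurality — last-place votes: D 83, C 23, B 21, A 8. Winner: A.
Plurality — first-place votes: D 8, C 84, B 3, A 40. Winner: C.
The two methods disagree.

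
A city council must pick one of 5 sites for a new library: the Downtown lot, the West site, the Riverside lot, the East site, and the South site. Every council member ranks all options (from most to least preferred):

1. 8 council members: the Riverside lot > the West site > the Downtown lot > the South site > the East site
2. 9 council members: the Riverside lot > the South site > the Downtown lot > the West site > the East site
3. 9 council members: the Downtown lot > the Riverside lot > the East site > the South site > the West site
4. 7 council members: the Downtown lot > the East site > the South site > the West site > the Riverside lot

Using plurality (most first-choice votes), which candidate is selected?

the Riverside lot

First-place votes: the Downtown lot 16, the West site 0, the Riverside lot 17, the East site 0, the South site 0.
the Riverside lot has the most first-place votes.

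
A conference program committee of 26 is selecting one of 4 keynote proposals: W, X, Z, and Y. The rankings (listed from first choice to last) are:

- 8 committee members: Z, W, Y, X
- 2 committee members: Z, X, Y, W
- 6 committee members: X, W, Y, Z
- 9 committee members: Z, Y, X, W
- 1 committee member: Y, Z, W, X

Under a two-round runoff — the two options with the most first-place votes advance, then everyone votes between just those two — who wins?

Z

Round 1 first-place votes: W 0, X 6, Z 19, Y 1.
Z and X advance.
Runoff: Z is preferred to X by 20 voters; X by 6.
Z wins the runoff.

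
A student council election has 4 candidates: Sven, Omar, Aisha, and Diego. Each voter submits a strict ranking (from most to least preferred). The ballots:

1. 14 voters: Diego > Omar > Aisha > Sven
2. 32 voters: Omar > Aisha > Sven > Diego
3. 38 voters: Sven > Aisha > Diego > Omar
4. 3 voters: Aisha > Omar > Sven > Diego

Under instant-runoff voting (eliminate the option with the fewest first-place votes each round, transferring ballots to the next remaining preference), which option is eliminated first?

Aisha

Round 1: Sven 38, Omar 32, Aisha 3, Diego 14. Eliminate Aisha.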